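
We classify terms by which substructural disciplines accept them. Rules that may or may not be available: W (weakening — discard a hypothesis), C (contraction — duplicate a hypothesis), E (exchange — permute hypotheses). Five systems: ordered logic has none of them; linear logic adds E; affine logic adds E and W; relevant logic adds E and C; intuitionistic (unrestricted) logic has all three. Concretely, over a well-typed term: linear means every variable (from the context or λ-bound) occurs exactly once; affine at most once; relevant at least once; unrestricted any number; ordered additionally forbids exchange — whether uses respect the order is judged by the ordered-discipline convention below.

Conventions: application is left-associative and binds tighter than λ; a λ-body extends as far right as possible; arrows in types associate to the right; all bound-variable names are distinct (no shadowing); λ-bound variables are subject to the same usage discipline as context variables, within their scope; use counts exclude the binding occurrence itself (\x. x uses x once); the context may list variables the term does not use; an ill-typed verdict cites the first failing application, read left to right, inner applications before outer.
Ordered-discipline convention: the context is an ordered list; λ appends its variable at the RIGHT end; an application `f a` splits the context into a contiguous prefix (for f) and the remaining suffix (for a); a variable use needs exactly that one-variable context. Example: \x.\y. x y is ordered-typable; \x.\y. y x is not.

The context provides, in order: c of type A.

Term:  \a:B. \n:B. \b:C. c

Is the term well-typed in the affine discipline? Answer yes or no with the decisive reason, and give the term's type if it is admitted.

yes — at most one use each (c, a, n, b); term : B -> B -> C -> A
usage: c=1; a [bound]=0; n [bound]=0; b [bound]=0
uses in reading order: c
typing: ✓ — B -> B -> C -> A
across the five disciplines: ordered ✗; linear ✗; affine ✓; relevant ✗; unrestricted ✓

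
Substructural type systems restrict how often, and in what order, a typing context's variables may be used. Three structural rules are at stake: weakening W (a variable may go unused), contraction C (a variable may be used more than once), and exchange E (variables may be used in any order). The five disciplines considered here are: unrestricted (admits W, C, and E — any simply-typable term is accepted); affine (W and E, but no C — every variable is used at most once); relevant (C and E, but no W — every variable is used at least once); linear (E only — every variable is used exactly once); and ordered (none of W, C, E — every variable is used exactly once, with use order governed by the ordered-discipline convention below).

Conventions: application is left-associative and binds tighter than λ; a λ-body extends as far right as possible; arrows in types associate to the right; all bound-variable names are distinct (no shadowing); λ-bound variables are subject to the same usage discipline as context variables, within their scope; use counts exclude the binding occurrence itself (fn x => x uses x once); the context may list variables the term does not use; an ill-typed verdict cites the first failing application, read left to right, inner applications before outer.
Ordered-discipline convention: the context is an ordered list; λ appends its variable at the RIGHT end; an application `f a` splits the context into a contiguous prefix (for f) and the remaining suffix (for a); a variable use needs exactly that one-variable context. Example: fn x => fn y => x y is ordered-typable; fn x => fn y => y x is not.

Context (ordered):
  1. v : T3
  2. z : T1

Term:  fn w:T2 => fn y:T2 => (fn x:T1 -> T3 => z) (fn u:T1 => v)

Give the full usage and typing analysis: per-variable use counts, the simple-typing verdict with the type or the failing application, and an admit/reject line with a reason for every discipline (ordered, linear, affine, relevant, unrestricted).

use counts: v: 1×; z: 1×; w (bound): 0×; y (bound): 0×; x (bound): 0×; u (bound): 0×
left-to-right use order: z, v
typing: the term checks, with type T2 -> T2 -> T1
ordered ✗ (w, y, x, u left unused)
linear ✗ (w, y, x, u left unused)
affine ✓ (at most one use each (v, z, w, y, x, u))
relevant ✗ (w, y, x, u left unused)
unrestricted ✓ (simply typable at T2 -> T2 -> T1; W, C, E all held)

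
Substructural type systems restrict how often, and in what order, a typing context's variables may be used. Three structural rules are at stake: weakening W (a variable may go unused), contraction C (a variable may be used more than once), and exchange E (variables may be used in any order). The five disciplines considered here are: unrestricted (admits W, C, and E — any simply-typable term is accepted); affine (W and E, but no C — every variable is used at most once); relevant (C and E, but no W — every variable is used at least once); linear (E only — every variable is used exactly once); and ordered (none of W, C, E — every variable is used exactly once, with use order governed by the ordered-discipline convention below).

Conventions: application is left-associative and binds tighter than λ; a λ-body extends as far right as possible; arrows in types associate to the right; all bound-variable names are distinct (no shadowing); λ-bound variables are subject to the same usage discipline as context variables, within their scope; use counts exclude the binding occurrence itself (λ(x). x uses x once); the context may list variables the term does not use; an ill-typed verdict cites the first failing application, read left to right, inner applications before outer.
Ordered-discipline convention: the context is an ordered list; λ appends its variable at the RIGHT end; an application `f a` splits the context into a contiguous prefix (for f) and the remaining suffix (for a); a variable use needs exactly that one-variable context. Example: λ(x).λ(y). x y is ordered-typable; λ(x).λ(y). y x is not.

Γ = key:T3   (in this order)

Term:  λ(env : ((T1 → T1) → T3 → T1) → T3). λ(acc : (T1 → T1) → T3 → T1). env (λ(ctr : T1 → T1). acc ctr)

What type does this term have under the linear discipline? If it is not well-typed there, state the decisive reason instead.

not well-typed under linear — unused: key — weakening required
variable uses: key: 0×; env [bound]: 1×; acc [bound]: 1×; ctr [bound]: 1×
uses in reading order: env, acc, ctr
typing: well-typed — term : (((T1 → T1) → T3 → T1) → T3) → ((T1 → T1) → T3 → T1) → T3
summary: ordered ✗ · linear ✗ · affine ✓ · relevant ✗ · unrestricted ✓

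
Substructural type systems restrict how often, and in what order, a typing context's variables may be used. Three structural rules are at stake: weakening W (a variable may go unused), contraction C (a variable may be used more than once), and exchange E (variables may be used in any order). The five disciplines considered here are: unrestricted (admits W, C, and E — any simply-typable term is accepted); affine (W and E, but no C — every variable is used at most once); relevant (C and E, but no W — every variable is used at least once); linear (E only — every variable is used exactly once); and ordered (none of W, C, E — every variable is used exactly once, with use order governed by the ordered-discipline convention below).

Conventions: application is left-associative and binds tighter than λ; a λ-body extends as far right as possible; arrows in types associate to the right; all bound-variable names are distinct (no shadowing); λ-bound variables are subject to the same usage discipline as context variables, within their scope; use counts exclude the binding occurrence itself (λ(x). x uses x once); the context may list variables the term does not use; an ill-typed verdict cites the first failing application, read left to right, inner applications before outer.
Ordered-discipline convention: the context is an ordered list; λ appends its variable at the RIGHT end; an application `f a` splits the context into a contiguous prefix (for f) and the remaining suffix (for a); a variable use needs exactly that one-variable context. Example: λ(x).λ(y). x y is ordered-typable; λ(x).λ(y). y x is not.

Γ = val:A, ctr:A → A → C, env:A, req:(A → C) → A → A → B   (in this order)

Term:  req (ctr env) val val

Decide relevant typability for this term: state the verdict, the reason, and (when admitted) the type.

yes — at least one use each (val, ctr, env, req); term : B
use counts: val ×2, ctr ×1, env ×1, req ×1
left-to-right use order: req, ctr, env, val, val
typing: well-typed — term : B
all disciplines: ordered ✗, linear ✗, affine ✗, relevant ✓, unrestricted ✓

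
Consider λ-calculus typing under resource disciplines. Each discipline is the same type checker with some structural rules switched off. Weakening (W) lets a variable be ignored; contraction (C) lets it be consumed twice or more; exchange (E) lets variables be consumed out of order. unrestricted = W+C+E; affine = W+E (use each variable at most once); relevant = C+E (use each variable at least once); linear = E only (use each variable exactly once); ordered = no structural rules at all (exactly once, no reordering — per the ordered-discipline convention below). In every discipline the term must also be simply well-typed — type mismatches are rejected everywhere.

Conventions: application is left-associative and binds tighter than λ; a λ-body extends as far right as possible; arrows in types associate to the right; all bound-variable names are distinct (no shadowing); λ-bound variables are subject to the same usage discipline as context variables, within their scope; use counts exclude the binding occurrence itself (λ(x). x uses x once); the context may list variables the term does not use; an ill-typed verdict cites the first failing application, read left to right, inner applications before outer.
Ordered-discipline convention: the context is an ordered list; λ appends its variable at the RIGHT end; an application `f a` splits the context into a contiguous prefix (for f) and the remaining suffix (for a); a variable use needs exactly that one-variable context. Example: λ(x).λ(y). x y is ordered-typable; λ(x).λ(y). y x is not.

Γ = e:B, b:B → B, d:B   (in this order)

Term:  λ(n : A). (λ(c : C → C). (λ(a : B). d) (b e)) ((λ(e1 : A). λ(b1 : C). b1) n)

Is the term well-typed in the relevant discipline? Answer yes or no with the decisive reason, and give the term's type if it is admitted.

no — unused: c, a, e1 — weakening required
counts: e: 1, b: 1, d: 1, n [bound]: 1, c [bound]: 0, a [bound]: 0, e1 [bound]: 0, b1 [bound]: 1
uses in reading order: d, b, e, b1, n
typing: well-typed at A → B
all disciplines: ordered ✗ · linear ✗ · affine ✓ · relevant ✗ · unrestricted ✓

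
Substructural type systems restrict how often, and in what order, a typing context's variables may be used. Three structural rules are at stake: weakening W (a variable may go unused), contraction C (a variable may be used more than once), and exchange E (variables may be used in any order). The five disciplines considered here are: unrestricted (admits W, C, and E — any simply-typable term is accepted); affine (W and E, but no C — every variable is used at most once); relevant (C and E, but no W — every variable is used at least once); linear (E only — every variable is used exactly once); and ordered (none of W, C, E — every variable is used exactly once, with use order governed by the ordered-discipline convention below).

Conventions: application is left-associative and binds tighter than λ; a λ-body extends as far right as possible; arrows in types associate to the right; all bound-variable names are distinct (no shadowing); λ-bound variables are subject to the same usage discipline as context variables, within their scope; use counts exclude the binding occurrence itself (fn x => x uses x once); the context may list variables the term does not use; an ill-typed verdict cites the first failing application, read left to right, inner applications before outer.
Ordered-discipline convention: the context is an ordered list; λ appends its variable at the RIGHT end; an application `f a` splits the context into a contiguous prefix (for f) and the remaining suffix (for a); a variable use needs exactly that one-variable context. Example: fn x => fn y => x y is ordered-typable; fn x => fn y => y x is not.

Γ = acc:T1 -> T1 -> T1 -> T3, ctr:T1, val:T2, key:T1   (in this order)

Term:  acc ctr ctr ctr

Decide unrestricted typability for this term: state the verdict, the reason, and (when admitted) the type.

yes — type-checks (T3) and nothing is barred; term : T3
use counts: acc=1, ctr=3, val=0, key=0
left-to-right use order: acc, ctr, ctr, ctr
typing: well-typed at T3
per-discipline verdicts: ordered ✗, linear ✗, affine ✗, relevant ✗, unrestricted ✓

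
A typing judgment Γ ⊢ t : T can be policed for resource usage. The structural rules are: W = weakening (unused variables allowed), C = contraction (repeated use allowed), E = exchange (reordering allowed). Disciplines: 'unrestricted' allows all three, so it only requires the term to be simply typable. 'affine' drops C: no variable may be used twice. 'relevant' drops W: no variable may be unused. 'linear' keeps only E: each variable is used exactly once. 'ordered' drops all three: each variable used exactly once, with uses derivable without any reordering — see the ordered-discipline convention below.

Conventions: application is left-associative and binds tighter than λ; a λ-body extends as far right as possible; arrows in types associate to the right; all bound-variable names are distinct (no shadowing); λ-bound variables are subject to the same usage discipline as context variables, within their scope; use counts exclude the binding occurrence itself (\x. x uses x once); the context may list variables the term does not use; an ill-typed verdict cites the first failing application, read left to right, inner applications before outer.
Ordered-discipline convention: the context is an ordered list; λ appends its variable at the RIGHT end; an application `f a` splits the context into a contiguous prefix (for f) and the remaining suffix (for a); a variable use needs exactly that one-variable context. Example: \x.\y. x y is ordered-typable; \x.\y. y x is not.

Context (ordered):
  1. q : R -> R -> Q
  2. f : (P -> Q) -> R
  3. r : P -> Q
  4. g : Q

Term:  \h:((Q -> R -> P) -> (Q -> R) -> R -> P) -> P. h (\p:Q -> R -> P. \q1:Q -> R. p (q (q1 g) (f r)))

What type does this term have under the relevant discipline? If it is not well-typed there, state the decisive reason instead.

term : (((Q -> R -> P) -> (Q -> R) -> R -> P) -> P) -> P
use counts: q=1, f=1, r=1, g=1, h (bound)=1, p (bound)=1, q1 (bound)=1
order of uses: h, p, q, q1, g, f, r
typing: ✓ — (((Q -> R -> P) -> (Q -> R) -> R -> P) -> P) -> P
per-discipline verdicts: ordered ✗ | linear ✓ | affine ✓ | relevant ✓ | unrestricted ✓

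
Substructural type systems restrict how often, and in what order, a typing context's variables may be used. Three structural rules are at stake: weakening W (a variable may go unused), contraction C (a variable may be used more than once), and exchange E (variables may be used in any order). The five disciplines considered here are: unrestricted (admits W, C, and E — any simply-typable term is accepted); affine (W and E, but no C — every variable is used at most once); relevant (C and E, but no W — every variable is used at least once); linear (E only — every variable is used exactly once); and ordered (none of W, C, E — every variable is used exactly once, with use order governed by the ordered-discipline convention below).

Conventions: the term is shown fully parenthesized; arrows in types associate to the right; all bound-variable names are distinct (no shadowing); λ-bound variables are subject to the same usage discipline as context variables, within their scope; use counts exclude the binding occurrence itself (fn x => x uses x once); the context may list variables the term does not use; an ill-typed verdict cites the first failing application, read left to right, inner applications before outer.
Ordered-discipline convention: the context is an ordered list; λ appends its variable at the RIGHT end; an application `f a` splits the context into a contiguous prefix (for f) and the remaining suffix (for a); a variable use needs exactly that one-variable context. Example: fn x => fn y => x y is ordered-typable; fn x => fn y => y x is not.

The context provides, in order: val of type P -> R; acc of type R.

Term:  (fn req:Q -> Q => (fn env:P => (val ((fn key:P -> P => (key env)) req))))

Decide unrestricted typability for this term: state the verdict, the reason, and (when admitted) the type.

no — fails simple typing
usage: val: 1×; acc: 0×; req (bound): 1×; env (bound): 1×; key (bound): 1×
left-to-right use order: val, key, env, req
typing: ill-typed: an argument Q -> Q mismatches the expected P -> P
per-discipline verdicts: ordered ✗ · linear ✗ · affine ✗ · relevant ✗ · unrestricted ✗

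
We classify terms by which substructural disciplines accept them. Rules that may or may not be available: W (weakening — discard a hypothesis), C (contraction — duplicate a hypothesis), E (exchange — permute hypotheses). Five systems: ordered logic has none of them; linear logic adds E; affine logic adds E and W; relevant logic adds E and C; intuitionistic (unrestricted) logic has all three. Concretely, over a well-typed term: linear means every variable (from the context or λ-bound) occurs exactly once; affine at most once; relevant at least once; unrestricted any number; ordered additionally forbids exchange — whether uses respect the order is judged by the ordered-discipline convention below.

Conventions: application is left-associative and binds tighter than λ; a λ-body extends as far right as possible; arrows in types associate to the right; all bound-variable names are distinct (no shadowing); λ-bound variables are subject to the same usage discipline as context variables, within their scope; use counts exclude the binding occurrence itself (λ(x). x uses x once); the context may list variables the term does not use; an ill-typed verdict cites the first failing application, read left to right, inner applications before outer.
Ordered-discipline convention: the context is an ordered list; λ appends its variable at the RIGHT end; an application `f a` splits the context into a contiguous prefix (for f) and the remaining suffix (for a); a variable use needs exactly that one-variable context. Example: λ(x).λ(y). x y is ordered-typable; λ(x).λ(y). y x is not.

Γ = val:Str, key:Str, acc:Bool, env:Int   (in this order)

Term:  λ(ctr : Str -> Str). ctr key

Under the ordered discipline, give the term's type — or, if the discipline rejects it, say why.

not well-typed under ordered — val, acc, env never used (weakening)
counts: val: 0×; key: 1×; acc: 0×; env: 0×; ctr (λ-bound): 1×
order of uses: ctr, key
typing: ✓ — (Str -> Str) -> Str
summary: ordered ✗, linear ✗, affine ✓, relevant ✗, unrestricted ✓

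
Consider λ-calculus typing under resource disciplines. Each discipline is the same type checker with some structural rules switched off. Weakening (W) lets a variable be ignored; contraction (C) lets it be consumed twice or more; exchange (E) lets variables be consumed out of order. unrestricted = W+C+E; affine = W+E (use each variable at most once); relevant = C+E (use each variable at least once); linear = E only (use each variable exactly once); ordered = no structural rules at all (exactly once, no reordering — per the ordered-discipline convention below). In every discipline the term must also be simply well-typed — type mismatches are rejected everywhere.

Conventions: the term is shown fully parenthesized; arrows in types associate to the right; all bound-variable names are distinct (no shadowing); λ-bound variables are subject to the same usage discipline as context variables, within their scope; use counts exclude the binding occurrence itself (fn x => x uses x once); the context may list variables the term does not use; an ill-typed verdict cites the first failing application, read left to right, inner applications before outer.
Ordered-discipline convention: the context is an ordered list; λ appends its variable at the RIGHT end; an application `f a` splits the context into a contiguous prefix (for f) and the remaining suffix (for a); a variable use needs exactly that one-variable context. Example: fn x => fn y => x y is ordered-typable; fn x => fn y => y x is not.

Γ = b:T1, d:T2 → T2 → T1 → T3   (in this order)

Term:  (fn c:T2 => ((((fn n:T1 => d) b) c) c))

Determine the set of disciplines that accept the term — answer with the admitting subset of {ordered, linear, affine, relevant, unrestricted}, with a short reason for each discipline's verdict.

admitting disciplines: unrestricted
variable uses: b=1, d=1, c (bound)=2, n (bound)=0
left-to-right use order: d, b, c, c
typing: well-typed at T2 → T1 → T3
ordered: ✗ — needs contraction — c ×2; n never used (weakening)
linear: ✗ — needs contraction — c ×2; n never used (weakening)
affine: ✗ — needs contraction — c ×2
relevant: ✗ — n never used (weakening)
unrestricted: ✓ — typability at T2 → T1 → T3 is all that's needed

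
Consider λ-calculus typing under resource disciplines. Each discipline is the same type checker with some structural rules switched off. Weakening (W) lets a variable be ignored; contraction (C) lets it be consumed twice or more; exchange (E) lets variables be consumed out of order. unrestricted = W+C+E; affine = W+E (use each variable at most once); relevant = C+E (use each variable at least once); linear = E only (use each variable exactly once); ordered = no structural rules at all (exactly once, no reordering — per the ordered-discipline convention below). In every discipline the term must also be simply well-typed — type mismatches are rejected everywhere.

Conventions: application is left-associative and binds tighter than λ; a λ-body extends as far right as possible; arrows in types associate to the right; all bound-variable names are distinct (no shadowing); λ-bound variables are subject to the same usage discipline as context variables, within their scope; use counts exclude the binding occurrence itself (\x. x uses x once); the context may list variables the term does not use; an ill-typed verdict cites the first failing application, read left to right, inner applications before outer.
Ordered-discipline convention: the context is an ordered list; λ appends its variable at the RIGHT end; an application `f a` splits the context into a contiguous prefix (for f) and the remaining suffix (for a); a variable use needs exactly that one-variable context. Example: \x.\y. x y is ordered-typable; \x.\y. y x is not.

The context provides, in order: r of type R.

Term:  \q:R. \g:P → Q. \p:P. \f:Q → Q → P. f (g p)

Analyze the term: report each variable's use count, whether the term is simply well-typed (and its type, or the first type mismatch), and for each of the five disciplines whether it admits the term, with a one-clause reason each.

usage: r: 0×; q (bound): 0×; g (bound): 1×; p (bound): 1×; f (bound): 1×
left-to-right use order: f, g, p
typing: the term checks, with type R → (P → Q) → P → (Q → Q → P) → Q → P
ordered: ✗ — needs weakening: r, q unused
linear: ✗ — needs weakening: r, q unused
affine: ✓ — r, q, g, p, f: no repeats, contraction unneeded
relevant: ✗ — needs weakening: r, q unused
unrestricted: ✓ — well-typed at R → (P → Q) → P → (Q → Q → P) → Q → P; no restrictions here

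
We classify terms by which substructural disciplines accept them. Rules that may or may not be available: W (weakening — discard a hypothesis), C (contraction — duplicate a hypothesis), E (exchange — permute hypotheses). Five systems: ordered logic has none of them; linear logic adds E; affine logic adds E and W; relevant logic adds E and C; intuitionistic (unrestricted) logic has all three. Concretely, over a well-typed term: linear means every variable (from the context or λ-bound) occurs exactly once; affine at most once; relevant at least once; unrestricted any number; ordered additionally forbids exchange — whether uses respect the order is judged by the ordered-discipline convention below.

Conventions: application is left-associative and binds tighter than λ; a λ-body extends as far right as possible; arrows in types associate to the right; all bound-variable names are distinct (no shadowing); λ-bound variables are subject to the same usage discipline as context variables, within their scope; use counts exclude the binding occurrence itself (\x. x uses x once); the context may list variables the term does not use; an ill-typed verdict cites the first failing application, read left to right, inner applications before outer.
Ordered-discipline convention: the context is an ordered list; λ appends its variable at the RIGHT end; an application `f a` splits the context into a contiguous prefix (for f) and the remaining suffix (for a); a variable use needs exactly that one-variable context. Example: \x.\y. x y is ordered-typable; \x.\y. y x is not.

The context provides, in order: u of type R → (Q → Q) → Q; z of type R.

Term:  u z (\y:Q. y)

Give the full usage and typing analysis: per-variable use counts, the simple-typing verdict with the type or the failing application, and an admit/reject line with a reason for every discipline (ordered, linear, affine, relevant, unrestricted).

use counts: u=1, z=1, y (λ-bound)=1
order of uses: u, z, y
typing: ✓ — Q
ordered: ✓, u, z, y once each; derivable with no W/C/E
linear: ✓, exactly-once usage across u, z, y
affine: ✓, at most one use each (u, z, y)
relevant: ✓, u, z, y: all used, weakening unneeded
unrestricted: ✓, well-typed at Q; no restrictions here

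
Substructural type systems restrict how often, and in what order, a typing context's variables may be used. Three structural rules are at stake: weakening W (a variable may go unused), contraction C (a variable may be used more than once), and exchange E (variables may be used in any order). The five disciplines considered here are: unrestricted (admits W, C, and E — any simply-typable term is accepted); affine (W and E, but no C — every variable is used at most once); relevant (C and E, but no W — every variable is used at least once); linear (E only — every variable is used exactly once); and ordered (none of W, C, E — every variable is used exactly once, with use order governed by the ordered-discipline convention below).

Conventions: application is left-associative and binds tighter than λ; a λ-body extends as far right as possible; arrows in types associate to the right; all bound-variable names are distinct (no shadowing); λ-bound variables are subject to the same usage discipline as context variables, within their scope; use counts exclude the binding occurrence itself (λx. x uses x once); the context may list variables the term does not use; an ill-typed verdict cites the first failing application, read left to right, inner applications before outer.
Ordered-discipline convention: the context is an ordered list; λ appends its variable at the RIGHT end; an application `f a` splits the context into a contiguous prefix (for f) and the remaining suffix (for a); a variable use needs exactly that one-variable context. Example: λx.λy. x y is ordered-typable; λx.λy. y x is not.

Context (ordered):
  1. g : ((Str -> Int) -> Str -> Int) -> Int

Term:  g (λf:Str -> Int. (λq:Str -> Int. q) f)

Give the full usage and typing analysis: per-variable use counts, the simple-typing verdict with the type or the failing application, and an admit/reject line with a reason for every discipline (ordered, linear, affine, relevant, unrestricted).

counts: g ×1, f [bound] ×1, q [bound] ×1
uses in reading order: g, q, f
typing: well-typed at Int
ordered: ✓, g, f, q once each; derivable with no W/C/E
linear: ✓, single use per variable (g, f, q)
affine: ✓, at most one use each (g, f, q)
relevant: ✓, at least one use each (g, f, q)
unrestricted: ✓, type-checks (Int) and nothing is barred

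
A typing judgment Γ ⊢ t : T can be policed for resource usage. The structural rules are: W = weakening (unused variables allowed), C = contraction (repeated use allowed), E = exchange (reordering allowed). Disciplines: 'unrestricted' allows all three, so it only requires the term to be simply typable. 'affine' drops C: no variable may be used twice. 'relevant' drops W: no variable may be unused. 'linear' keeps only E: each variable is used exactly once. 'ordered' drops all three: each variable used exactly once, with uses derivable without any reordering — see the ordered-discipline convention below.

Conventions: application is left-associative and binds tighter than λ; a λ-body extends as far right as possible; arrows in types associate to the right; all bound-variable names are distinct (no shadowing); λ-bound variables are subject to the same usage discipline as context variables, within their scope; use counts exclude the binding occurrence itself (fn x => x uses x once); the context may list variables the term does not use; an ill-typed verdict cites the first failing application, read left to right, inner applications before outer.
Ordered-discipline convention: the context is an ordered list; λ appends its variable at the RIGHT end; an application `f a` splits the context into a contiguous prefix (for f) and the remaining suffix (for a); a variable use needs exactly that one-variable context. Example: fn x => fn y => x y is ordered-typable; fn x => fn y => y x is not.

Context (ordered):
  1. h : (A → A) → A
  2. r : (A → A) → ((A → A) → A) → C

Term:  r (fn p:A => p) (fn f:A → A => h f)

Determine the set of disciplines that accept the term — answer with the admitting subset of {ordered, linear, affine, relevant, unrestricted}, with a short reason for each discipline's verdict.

admitting disciplines: linear, affine, relevant, unrestricted
use counts: h: 1×, r: 1×, p (bound): 1×, f (bound): 1×
use order (left to right): r, p, h, f
typing: well-typed — term : C
ordered: ✗, needs exchange: uses follow r, p, h, f
linear: ✓, single use per variable (h, r, p, f)
affine: ✓, none of h, r, p, f used more than once
relevant: ✓, none of h, r, p, f goes unused
unrestricted: ✓, well-typed at C; no restrictions here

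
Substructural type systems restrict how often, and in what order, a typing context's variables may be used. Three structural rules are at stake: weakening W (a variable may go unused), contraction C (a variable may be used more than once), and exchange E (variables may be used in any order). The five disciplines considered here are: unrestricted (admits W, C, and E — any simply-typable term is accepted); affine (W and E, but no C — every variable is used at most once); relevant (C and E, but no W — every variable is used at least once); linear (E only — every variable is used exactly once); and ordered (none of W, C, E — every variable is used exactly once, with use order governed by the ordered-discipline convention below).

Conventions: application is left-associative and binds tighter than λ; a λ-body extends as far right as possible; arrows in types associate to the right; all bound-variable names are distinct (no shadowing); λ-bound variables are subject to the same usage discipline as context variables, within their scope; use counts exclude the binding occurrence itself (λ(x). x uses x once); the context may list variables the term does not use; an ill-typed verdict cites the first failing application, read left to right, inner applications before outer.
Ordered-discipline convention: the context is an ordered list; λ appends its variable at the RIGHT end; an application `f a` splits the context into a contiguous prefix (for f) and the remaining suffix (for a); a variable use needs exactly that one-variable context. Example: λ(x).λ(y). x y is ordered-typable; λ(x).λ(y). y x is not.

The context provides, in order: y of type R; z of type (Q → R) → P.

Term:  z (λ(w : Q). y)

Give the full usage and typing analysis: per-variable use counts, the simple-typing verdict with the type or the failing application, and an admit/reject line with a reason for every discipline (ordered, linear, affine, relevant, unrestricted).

usage: y ×1; z ×1; w (bound) ×0
uses in reading order: z, y
typing: the term checks, with type P
ordered: ✗, w never used (weakening)
linear: ✗, w never used (weakening)
affine: ✓, at most one use each (y, z, w)
relevant: ✗, w never used (weakening)
unrestricted: ✓, well-typed at P; no restrictions here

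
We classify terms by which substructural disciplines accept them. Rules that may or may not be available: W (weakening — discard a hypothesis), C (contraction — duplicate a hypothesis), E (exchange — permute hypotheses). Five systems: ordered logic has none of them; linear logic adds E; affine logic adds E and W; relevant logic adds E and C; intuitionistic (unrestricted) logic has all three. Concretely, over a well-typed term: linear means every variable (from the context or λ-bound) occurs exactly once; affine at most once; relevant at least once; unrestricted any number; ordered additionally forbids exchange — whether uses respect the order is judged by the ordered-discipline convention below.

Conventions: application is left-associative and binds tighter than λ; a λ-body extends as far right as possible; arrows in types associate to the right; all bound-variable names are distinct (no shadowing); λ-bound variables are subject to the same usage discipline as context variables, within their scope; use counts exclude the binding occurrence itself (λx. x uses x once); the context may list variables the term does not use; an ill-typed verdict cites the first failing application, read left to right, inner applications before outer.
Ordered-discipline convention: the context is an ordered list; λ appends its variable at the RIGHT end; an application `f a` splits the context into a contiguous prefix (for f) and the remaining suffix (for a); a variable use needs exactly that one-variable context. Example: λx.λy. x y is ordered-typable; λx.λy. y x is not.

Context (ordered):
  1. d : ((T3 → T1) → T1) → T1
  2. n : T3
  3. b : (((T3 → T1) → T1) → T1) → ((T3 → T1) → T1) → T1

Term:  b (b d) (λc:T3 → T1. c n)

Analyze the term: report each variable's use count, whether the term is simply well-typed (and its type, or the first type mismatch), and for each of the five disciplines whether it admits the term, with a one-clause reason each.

usage: d=1; n=1; b=2; c (bound)=1
left-to-right use order: b, b, d, c, n
typing: well-typed at T1
ordered ✗ (needs contraction — b ×2)
linear ✗ (needs contraction — b ×2)
affine ✗ (needs contraction — b ×2)
relevant ✓ (none of d, n, b, c goes unused)
unrestricted ✓ (typability at T1 is all that's needed)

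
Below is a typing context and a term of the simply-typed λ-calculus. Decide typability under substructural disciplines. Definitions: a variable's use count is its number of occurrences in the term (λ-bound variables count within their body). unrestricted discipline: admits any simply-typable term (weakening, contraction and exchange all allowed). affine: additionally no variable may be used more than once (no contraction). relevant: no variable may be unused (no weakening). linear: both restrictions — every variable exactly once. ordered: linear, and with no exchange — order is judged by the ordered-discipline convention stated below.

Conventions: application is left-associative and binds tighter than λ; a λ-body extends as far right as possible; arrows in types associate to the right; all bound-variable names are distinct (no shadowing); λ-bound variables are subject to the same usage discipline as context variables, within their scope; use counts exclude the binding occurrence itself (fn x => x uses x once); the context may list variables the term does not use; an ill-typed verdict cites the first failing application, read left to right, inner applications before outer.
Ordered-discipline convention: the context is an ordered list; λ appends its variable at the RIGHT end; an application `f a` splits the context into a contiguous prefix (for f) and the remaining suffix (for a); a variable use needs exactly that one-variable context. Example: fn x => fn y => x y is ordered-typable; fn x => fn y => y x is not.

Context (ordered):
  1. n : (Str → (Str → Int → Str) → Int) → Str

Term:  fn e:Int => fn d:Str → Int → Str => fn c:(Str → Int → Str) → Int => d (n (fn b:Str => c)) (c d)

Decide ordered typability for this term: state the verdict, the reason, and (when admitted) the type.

no — repeated use of d ×2, c ×2; needs weakening: e, b unused
counts: n ×1, e (λ-bound) ×0, d (λ-bound) ×2, c (λ-bound) ×2, b (λ-bound) ×0
uses in reading order: d, n, c, c, d
typing: the term checks, with type Int → (Str → Int → Str) → ((Str → Int → Str) → Int) → Str
summary: ordered ✗ | linear ✗ | affine ✗ | relevant ✗ | unrestricted ✓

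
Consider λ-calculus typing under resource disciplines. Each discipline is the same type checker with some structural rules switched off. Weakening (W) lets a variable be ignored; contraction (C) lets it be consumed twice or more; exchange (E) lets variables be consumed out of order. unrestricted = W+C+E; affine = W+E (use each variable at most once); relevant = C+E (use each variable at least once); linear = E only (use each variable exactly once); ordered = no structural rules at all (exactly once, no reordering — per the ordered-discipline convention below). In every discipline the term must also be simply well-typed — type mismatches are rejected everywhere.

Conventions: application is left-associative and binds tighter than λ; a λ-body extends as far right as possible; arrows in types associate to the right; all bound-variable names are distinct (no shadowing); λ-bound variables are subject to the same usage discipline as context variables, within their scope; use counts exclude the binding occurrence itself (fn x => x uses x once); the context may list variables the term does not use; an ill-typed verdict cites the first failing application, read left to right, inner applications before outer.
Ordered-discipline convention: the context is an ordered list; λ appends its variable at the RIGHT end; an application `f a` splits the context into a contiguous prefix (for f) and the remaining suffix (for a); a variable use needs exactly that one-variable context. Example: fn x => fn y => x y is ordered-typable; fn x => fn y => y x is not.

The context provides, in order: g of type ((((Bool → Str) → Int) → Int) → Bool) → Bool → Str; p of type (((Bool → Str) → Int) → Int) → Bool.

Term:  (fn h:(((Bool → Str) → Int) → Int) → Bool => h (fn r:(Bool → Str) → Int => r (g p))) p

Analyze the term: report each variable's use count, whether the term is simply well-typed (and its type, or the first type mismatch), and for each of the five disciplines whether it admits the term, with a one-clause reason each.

usage: g ×1, p ×2, h (λ-bound) ×1, r (λ-bound) ×1
order of uses: h, r, g, p, p
typing: well-typed — term : Bool
ordered ✗ (repeated use of p ×2)
linear ✗ (repeated use of p ×2)
affine ✗ (repeated use of p ×2)
relevant ✓ (at least one use each (g, p, h, r))
unrestricted ✓ (typability at Bool is all that's needed)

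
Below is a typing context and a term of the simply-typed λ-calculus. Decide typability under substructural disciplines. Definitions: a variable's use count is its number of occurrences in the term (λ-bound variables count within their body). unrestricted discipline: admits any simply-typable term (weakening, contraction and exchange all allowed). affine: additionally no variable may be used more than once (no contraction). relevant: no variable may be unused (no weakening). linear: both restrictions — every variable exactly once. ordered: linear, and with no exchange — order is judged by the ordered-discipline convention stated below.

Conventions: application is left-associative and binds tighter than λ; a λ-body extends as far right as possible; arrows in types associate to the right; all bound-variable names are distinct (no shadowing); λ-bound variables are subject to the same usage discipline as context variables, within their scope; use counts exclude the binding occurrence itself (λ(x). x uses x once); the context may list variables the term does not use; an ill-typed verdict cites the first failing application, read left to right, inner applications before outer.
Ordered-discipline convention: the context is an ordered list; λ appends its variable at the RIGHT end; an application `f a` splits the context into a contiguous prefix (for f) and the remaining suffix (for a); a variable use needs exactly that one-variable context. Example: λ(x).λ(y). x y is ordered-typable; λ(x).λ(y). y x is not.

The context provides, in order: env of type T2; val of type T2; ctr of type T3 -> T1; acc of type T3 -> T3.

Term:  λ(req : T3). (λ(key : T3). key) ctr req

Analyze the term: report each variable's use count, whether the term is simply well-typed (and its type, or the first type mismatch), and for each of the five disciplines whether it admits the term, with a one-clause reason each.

counts: env: 0; val: 0; ctr: 1; acc: 0; req (bound): 1; key (bound): 1
use order (left to right): key, ctr, req
typing: ill-typed: an application expects T3 but receives T3 -> T1
ordered ✗ (fails simple typing)
linear ✗ (a type mismatch blocks all five)
affine ✗ (the type mismatch rejects it)
relevant ✗ (not simply typable)
unrestricted ✗ (fails simple typing)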